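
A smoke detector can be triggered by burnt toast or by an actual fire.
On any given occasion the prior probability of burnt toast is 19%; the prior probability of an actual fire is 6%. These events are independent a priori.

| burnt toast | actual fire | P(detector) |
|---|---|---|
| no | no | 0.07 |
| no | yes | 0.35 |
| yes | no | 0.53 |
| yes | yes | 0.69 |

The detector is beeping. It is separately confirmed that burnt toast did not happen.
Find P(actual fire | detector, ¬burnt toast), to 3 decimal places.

P(detector | ¬burnt toast) = 0.07*0.94 + 0.35*0.06 = 0.065800 + 0.021000 = 0.086800
The actual fire-present share is 0.35*0.06 = 0.021000.
P(actual fire | detector, ¬burnt toast) = 0.021000 / 0.086800 ≈ 0.242

P(actual fire | detector, ¬burnt toast) ≈ 0.242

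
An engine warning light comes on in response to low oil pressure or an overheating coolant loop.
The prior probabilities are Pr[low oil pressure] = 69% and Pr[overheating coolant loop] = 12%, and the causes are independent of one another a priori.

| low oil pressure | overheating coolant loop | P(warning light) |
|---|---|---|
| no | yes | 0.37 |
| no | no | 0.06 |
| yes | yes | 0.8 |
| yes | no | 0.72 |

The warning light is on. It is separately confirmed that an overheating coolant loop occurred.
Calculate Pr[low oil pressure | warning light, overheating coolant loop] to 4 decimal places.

Pr[low oil pressure | warning light, overheating coolant loop] ≈ 0.8280

Weight on low oil pressure=true, given the evidence: 0.8·0.69 = 0.552000
Denominator P(warning light | overheating coolant loop): 0.37·0.31 + 0.8·0.69 = 0.666700
Posterior = 0.552000 / 0.666700 ≈ 0.8280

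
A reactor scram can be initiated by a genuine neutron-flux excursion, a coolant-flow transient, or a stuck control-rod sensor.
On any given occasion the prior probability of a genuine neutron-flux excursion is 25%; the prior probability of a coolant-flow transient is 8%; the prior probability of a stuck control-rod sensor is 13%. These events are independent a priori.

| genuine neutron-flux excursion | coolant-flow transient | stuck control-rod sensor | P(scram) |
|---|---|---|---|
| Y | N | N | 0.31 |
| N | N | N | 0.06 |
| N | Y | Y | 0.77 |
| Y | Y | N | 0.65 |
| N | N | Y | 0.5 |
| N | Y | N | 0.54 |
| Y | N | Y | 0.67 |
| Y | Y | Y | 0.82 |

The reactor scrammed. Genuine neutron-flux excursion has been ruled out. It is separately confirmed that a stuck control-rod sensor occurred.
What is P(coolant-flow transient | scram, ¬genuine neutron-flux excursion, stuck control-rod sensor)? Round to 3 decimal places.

By total probability over both values of coolant-flow transient:
  P(scram | ¬genuine neutron-flux excursion, stuck control-rod sensor) = 0.5*0.92 + 0.77*0.08
        = 0.460000 + 0.061600 = 0.521600
Configurations with coolant-flow transient contribute 0.061600, so
  P(coolant-flow transient | scram, ¬genuine neutron-flux excursion, stuck control-rod sensor) = 0.061600 / 0.521600 ≈ 0.118

P(coolant-flow transient | scram, ¬genuine neutron-flux excursion, stuck control-rod sensor) ≈ 0.118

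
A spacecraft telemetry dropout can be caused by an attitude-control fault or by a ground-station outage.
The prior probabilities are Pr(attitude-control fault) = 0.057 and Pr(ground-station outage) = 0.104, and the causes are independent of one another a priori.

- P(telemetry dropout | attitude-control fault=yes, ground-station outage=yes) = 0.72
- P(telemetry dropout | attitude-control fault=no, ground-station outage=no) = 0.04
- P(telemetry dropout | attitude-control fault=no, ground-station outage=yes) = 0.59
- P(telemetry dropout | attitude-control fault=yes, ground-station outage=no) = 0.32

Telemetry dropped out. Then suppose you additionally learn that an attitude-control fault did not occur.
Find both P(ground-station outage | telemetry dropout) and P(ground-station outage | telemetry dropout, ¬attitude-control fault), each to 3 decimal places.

P(ground-station outage | telemetry dropout) ≈ 0.553; P(ground-station outage | telemetry dropout, ¬attitude-control fault) ≈ 0.631

P(telemetry dropout) = 0.04·0.943·0.896 + 0.59·0.943·0.104 + 0.32·0.057·0.896 + 0.72·0.057·0.104 = 0.033797 + 0.057862 + 0.016343 + 0.004268 = 0.112270
Restricting to configurations with ground-station outage present: 0.057862 + 0.004268 = 0.062130.
Hence the posterior is 0.062130/0.112270 ≈ 0.553.

Now also conditioning on attitude-control fault≠true:
P(telemetry dropout | ¬attitude-control fault) = 0.04·0.896 + 0.59·0.104 = 0.035840 + 0.061360 = 0.097200
Of this, 0.061360 comes from 0.59·0.104 (the ground-station outage=true cases).
So P(ground-station outage | telemetry dropout, ¬attitude-control fault) = 0.061360/0.097200 ≈ 0.631.
Ruling out attitude-control fault raises the posterior on ground-station outage — the flip side of explaining away.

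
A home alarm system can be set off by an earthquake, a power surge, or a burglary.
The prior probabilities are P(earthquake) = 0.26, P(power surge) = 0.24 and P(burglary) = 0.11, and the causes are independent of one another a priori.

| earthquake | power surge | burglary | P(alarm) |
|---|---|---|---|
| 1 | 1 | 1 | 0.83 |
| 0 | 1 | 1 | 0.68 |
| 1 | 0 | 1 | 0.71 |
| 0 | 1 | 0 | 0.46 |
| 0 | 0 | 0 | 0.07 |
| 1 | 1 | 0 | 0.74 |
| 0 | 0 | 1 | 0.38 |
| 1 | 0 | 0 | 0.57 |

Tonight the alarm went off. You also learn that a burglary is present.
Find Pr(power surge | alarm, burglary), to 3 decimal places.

Weight on power surge=true, given the evidence: 0.120768 + 0.051792 = 0.172560
Denominator P(alarm | burglary): 0.38×0.74×0.76 + 0.68×0.74×0.24 + 0.71×0.26×0.76 + 0.83×0.26×0.24 = 0.526568
P(power surge | alarm, burglary) = 0.172560/0.526568 ≈ 0.328

Pr(power surge | alarm, burglary) ≈ 0.328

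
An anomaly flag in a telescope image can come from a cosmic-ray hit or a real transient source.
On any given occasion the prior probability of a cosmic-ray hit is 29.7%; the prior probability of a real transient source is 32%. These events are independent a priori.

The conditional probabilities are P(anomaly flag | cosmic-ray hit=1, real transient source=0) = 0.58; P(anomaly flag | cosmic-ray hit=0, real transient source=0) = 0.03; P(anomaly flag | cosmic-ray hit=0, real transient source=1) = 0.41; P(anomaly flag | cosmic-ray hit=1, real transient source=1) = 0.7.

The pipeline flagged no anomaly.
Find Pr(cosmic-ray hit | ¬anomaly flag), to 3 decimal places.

Pr(cosmic-ray hit | ¬anomaly flag) ≈ 0.160

Numerator (weight on configurations with cosmic-ray hit): 0.084823 + 0.028512 = 0.113335
Denominator P(¬anomaly flag): 0.97×0.703×0.68 + 0.59×0.703×0.32 + 0.42×0.297×0.68 + 0.3×0.297×0.32 = 0.709760
P(cosmic-ray hit | ¬anomaly flag) = 0.113335/0.709760 ≈ 0.160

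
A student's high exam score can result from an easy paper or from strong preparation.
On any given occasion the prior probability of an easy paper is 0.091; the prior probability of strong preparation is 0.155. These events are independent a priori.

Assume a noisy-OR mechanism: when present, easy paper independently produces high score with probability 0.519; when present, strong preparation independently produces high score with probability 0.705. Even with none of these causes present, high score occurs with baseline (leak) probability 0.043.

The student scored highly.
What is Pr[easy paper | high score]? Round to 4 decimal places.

Under noisy-OR, P(high score | causes) = 1 − (1−0.043)·∏(1−qᵢ) over the active causes.
P(high score) = 0.043×0.909×0.845 + 0.717685×0.909×0.155 + 0.539683×0.091×0.845 + 0.864206×0.091×0.155 = 0.033029 + 0.101118 + 0.041499 + 0.012190 = 0.187836
Restricting to configurations with easy paper present: 0.041499 + 0.012190 = 0.053689.
Hence the posterior is 0.053689/0.187836 ≈ 0.2858.

Pr[easy paper | high score] ≈ 0.2858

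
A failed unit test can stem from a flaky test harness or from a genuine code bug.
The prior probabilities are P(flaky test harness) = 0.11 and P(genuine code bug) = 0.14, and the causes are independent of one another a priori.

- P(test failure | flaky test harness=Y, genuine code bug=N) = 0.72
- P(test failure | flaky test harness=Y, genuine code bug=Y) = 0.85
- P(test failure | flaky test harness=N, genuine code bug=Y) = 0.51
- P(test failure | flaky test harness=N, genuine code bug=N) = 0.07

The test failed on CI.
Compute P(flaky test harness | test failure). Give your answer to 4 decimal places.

For the numerator, keep only flaky test harness=true terms: 0.068112 + 0.013090 = 0.081202
Normalizer over all consistent configurations: 0.07×0.89×0.86 + 0.51×0.89×0.14 + 0.72×0.11×0.86 + 0.85×0.11×0.14 = 0.198326
Posterior = 0.081202 / 0.198326 ≈ 0.4094

P(flaky test harness | test failure) ≈ 0.4094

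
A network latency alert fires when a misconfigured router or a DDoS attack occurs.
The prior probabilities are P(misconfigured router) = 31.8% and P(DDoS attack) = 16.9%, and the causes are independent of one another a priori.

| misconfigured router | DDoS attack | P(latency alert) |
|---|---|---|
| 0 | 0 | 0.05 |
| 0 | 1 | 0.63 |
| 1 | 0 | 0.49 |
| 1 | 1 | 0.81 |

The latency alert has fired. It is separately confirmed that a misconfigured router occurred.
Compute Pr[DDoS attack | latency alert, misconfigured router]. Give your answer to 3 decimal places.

Pr[DDoS attack | latency alert, misconfigured router] ≈ 0.252

Numerator (weight on configurations with DDoS attack): 0.81×0.169 = 0.136890
Normalizer over all consistent configurations: 0.49×0.831 + 0.81×0.169 = 0.544080
Posterior = 0.136890 / 0.544080 ≈ 0.252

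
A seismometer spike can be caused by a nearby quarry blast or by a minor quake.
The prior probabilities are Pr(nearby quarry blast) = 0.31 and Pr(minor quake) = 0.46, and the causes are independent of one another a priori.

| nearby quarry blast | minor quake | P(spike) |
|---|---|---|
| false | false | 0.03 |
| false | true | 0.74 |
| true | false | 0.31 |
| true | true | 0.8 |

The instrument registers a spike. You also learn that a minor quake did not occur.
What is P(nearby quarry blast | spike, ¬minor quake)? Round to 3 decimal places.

P(nearby quarry blast | spike, ¬minor quake) ≈ 0.823

Weight on nearby quarry blast=true, given the evidence: 0.31*0.31 = 0.096100
Denominator P(spike | ¬minor quake): 0.03*0.69 + 0.31*0.31 = 0.116800
P(nearby quarry blast | spike, ¬minor quake) = 0.096100/0.116800 ≈ 0.823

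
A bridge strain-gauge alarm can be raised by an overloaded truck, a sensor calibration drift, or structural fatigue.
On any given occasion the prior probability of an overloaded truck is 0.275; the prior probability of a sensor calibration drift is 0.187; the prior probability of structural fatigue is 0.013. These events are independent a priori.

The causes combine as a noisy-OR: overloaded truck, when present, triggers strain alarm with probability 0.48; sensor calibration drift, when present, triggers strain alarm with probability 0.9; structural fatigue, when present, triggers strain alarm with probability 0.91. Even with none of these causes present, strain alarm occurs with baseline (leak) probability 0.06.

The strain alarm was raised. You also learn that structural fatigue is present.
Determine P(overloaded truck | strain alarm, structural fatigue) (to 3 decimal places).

P(overloaded truck | strain alarm, structural fatigue) ≈ 0.282

Under noisy-OR, P(strain alarm | causes) = 1 − (1−0.06)·∏(1−qᵢ) over the active causes.
Enumerate the 4 (overloaded truck, sensor calibration drift) configurations and weight by the priors:
  P(strain alarm | structural fatigue) = 0.9154*0.725*0.813 + 0.99154*0.725*0.187 + 0.956008*0.275*0.813 + 0.995601*0.275*0.187
        = 0.539560 + 0.134428 + 0.213739 + 0.051199 = 0.938926
The terms with overloaded truck present sum to 0.264938, so
  P(overloaded truck | strain alarm, structural fatigue) = 0.264938 / 0.938926 ≈ 0.282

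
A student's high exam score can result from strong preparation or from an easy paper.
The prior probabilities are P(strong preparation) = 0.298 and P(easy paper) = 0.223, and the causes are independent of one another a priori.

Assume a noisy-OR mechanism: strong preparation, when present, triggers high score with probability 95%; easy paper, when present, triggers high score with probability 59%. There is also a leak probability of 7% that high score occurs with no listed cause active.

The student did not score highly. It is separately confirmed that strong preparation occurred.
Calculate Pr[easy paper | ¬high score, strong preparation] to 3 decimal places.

Pr[easy paper | ¬high score, strong preparation] ≈ 0.105

Under noisy-OR, P(high score | causes) = 1 − (1−0.07)·∏(1−qᵢ) over the active causes.
Weight on easy paper=true, given the evidence: 0.019065×0.223 = 0.004251
Denominator P(¬high score | strong preparation): 0.0465×0.777 + 0.019065×0.223 = 0.040382
Posterior = 0.004251 / 0.040382 ≈ 0.105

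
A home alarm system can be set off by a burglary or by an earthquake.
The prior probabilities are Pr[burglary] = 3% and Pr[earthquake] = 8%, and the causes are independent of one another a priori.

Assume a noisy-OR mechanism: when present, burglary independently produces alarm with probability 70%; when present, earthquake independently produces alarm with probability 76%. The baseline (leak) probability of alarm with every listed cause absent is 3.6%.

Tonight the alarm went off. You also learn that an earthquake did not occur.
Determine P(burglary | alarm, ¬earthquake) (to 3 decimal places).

Under noisy-OR, P(alarm | causes) = 1 − (1−0.036)·∏(1−qᵢ) over the active causes.
P(alarm | ¬earthquake) = 0.036×0.97 + 0.7108×0.03 = 0.034920 + 0.021324 = 0.056244
Restricting to configurations with burglary present: 0.7108×0.03 = 0.021324.
Hence the posterior is 0.021324/0.056244 ≈ 0.379.

P(burglary | alarm, ¬earthquake) ≈ 0.379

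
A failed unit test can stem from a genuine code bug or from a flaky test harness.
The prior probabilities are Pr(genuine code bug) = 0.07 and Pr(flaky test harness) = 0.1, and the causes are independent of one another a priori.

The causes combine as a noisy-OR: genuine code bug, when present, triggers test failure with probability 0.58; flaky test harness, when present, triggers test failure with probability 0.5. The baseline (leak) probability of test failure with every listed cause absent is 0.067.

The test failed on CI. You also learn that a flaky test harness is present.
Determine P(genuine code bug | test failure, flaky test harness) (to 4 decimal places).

Under noisy-OR, P(test failure | causes) = 1 − (1−0.067)·∏(1−qᵢ) over the active causes.
Numerator (weight on configurations with genuine code bug): 0.80407*0.07 = 0.056285
The normalizing constant is 0.5335*0.93 + 0.80407*0.07 = 0.552440
P(genuine code bug | test failure, flaky test harness) = 0.056285/0.552440 ≈ 0.1019

P(genuine code bug | test failure, flaky test harness) ≈ 0.1019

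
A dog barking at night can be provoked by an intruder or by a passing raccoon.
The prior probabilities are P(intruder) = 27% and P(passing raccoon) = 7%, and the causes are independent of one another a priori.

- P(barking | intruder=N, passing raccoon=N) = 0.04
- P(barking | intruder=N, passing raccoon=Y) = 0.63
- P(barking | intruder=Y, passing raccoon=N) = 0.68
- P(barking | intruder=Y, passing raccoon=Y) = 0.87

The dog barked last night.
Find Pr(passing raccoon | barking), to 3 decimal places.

Pr(passing raccoon | barking) ≈ 0.197

By total probability over the 4 (intruder, passing raccoon) configurations:
  P(barking) = 0.04·0.73·0.93 + 0.63·0.73·0.07 + 0.68·0.27·0.93 + 0.87·0.27·0.07
        = 0.027156 + 0.032193 + 0.170748 + 0.016443 = 0.246540
Keeping only the passing raccoon-present terms gives 0.048636, so
  P(passing raccoon | barking) = 0.048636 / 0.246540 ≈ 0.197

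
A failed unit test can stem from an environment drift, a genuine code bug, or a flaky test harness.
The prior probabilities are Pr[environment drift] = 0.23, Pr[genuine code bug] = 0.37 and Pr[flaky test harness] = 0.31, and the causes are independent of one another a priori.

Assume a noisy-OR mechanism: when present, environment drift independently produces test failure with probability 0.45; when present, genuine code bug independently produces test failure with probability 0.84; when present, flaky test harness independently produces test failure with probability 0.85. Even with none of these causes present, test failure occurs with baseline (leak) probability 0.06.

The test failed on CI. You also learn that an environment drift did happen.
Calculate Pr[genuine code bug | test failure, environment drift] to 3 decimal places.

Under noisy-OR, P(test failure | causes) = 1 − (1−0.06)·∏(1−qᵢ) over the active causes.
Numerator (weight on configurations with genuine code bug): 0.234182 + 0.113277 = 0.347459
Normalizer over all consistent configurations: 0.483*0.63*0.69 + 0.92245*0.63*0.31 + 0.91728*0.37*0.69 + 0.987592*0.37*0.31 = 0.737573
Posterior = 0.347459 / 0.737573 ≈ 0.471

Pr[genuine code bug | test failure, environment drift] ≈ 0.471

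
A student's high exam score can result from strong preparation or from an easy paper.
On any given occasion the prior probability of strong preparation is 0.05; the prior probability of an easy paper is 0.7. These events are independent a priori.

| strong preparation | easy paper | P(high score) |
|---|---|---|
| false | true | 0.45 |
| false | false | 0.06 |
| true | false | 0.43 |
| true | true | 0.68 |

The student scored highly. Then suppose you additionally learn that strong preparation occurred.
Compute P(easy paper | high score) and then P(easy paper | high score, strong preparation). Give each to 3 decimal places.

P(easy paper | high score) ≈ 0.932; P(easy paper | high score, strong preparation) ≈ 0.787

Weight on easy paper=true, given the evidence: 0.299250 + 0.023800 = 0.323050
Denominator P(high score): 0.06·0.95·0.3 + 0.45·0.95·0.7 + 0.43·0.05·0.3 + 0.68·0.05·0.7 = 0.346600
Posterior = 0.323050 / 0.346600 ≈ 0.932

With the extra evidence:
Numerator (weight on configurations with easy paper): 0.68×0.7 = 0.476000
Denominator P(high score | strong preparation): 0.43×0.3 + 0.68×0.7 = 0.605000
Posterior = 0.476000 / 0.605000 ≈ 0.787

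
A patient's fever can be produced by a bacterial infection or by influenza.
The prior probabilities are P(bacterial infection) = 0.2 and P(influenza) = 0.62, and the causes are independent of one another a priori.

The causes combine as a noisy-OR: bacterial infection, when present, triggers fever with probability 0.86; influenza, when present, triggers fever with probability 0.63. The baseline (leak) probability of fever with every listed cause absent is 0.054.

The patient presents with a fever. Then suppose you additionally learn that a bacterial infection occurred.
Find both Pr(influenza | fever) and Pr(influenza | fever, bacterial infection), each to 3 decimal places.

Under noisy-OR, P(fever | causes) = 1 − (1−0.054)·∏(1−qᵢ) over the active causes.
Numerator (weight on configurations with influenza): 0.322390 + 0.117924 = 0.440314
Denominator P(fever): 0.054*0.8*0.38 + 0.64998*0.8*0.62 + 0.86756*0.2*0.38 + 0.950997*0.2*0.62 = 0.522665
Posterior = 0.440314 / 0.522665 ≈ 0.842

With the extra evidence:
P(fever | bacterial infection) = 0.86756*0.38 + 0.950997*0.62 = 0.329673 + 0.589618 = 0.919291
The influenza-present share is 0.950997*0.62 = 0.589618.
P(influenza | fever, bacterial infection) = 0.589618 / 0.919291 ≈ 0.641
— bacterial infection explains away the evidence for influenza.

Pr(influenza | fever) ≈ 0.842; Pr(influenza | fever, bacterial infection) ≈ 0.641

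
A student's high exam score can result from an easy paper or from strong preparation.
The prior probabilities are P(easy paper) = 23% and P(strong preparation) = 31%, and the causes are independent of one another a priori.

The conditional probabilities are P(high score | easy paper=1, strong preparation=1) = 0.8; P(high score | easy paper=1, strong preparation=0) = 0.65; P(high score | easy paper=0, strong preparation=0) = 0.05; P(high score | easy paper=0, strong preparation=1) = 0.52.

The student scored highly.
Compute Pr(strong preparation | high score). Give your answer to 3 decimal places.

Enumerate the 4 (easy paper, strong preparation) configurations and weight by the priors:
  P(high score) = 0.05·0.77·0.69 + 0.52·0.77·0.31 + 0.65·0.23·0.69 + 0.8·0.23·0.31
        = 0.026565 + 0.124124 + 0.103155 + 0.057040 = 0.310884
Configurations with strong preparation contribute 0.181164, so
  P(strong preparation | high score) = 0.181164 / 0.310884 ≈ 0.583

Pr(strong preparation | high score) ≈ 0.583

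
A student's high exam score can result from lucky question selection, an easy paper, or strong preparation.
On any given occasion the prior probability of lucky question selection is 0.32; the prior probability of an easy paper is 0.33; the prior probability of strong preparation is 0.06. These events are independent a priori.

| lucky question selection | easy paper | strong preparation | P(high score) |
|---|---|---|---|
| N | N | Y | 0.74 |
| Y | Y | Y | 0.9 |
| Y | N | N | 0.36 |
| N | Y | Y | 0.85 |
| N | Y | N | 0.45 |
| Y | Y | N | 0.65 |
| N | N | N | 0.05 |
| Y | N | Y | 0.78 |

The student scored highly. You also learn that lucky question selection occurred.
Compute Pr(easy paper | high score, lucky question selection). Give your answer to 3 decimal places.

Weight on easy paper=true, given the evidence: 0.201630 + 0.017820 = 0.219450
Normalizer over all consistent configurations: 0.36·0.67·0.94 + 0.78·0.67·0.06 + 0.65·0.33·0.94 + 0.9·0.33·0.06 = 0.477534
P(easy paper | high score, lucky question selection) = 0.219450/0.477534 ≈ 0.460

Pr(easy paper | high score, lucky question selection) ≈ 0.460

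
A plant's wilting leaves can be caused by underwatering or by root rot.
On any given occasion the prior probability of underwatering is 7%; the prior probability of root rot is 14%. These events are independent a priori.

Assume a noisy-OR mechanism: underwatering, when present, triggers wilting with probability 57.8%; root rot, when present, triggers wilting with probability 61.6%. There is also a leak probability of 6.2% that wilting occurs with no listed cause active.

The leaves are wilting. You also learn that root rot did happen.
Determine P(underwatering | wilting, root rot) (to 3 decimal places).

P(underwatering | wilting, root rot) ≈ 0.091

Under noisy-OR, P(wilting | causes) = 1 − (1−0.062)·∏(1−qᵢ) over the active causes.
Numerator (weight on configurations with underwatering): 0.847999×0.07 = 0.059360
Normalizer over all consistent configurations: 0.639808×0.93 + 0.847999×0.07 = 0.654381
Posterior = 0.059360 / 0.654381 ≈ 0.091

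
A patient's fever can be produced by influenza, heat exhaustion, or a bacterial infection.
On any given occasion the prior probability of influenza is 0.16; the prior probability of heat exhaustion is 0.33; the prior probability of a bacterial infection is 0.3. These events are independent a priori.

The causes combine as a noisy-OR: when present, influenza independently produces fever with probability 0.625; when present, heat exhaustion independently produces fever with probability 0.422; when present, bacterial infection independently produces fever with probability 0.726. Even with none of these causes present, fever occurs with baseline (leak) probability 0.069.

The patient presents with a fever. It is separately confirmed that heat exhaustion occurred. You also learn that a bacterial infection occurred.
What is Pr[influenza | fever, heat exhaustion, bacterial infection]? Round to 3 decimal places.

Pr[influenza | fever, heat exhaustion, bacterial infection] ≈ 0.174

Under noisy-OR, P(fever | causes) = 1 − (1−0.069)·∏(1−qᵢ) over the active causes.
P(fever | heat exhaustion, bacterial infection) = 0.852556*0.84 + 0.944708*0.16 = 0.716147 + 0.151153 = 0.867300
Restricting to configurations with influenza present: 0.944708*0.16 = 0.151153.
P(influenza | fever, heat exhaustion, bacterial infection) = 0.151153 / 0.867300 ≈ 0.174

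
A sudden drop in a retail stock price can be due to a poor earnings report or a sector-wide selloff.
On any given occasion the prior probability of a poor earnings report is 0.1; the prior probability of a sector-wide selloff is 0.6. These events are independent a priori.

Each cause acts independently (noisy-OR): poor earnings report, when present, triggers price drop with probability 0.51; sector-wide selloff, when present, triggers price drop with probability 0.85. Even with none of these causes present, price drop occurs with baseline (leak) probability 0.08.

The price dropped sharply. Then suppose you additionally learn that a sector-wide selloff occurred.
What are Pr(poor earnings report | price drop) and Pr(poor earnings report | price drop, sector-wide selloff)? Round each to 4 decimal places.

Pr(poor earnings report | price drop) ≈ 0.1362; Pr(poor earnings report | price drop, sector-wide selloff) ≈ 0.1073

Under noisy-OR, P(price drop | causes) = 1 − (1−0.08)·∏(1−qᵢ) over the active causes.
Weight on poor earnings report=true, given the evidence: 0.021968 + 0.055943 = 0.077911
Normalizer over all consistent configurations: 0.08*0.9*0.4 + 0.862*0.9*0.6 + 0.5492*0.1*0.4 + 0.93238*0.1*0.6 = 0.572191
Posterior = 0.077911 / 0.572191 ≈ 0.1362

With the extra evidence:
P(price drop | sector-wide selloff) = 0.862×0.9 + 0.93238×0.1 = 0.775800 + 0.093238 = 0.869038
Of this, 0.093238 comes from 0.93238×0.1 (the poor earnings report=true cases).
P(poor earnings report | price drop, sector-wide selloff) = 0.093238 / 0.869038 ≈ 0.1073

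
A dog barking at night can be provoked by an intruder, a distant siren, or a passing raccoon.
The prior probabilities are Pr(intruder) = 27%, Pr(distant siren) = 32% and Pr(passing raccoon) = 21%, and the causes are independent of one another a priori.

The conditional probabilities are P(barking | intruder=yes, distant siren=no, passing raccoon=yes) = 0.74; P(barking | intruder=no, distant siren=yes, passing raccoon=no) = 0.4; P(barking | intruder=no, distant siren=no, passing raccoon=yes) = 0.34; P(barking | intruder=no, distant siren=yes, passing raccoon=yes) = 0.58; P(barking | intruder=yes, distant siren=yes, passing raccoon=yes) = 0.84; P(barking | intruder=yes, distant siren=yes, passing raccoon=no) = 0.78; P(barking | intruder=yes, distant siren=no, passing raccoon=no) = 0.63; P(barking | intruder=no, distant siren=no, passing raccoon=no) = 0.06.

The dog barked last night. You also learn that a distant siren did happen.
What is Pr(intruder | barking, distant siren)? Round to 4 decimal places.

Pr(intruder | barking, distant siren) ≈ 0.4011

Sum P(barking|·) weighted by the priors over the 4 (intruder, passing raccoon) configurations:
  P(barking | distant siren) = 0.4×0.73×0.79 + 0.58×0.73×0.21 + 0.78×0.27×0.79 + 0.84×0.27×0.21
        = 0.230680 + 0.088914 + 0.166374 + 0.047628 = 0.533596
Configurations with intruder contribute 0.214002, so
  P(intruder | barking, distant siren) = 0.214002 / 0.533596 ≈ 0.4011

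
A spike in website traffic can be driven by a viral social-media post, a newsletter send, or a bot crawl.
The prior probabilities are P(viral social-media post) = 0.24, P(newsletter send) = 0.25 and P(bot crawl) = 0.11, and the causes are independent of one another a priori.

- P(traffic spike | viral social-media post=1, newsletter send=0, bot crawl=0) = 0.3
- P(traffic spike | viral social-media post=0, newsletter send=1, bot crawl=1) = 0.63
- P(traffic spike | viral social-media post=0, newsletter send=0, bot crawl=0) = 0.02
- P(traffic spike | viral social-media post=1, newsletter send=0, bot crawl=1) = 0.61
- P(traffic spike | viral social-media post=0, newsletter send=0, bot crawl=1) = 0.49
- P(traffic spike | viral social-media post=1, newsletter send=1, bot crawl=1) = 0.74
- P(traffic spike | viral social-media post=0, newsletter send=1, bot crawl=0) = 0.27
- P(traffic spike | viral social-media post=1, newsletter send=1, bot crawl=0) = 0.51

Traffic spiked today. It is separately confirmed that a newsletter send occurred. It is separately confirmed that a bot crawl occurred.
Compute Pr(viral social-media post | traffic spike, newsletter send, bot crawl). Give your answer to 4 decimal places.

P(traffic spike | newsletter send, bot crawl) = 0.63*0.76 + 0.74*0.24 = 0.478800 + 0.177600 = 0.656400
Of this, 0.177600 comes from 0.74*0.24 (the viral social-media post=true cases).
P(viral social-media post | traffic spike, newsletter send, bot crawl) = 0.177600 / 0.656400 ≈ 0.2706

Pr(viral social-media post | traffic spike, newsletter send, bot crawl) ≈ 0.2706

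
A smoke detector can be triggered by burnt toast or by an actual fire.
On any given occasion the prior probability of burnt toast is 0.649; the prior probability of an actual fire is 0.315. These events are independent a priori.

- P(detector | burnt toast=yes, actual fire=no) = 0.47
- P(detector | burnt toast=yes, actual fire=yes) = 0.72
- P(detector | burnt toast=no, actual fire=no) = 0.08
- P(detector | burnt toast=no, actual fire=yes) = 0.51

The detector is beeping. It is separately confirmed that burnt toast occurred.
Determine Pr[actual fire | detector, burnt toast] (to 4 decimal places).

Pr[actual fire | detector, burnt toast] ≈ 0.4133

Enumerate both values of actual fire and weight by the priors:
  P(detector | burnt toast) = 0.47·0.685 + 0.72·0.315
        = 0.321950 + 0.226800 = 0.548750
Configurations with actual fire contribute 0.226800, so
  P(actual fire | detector, burnt toast) = 0.226800 / 0.548750 ≈ 0.4133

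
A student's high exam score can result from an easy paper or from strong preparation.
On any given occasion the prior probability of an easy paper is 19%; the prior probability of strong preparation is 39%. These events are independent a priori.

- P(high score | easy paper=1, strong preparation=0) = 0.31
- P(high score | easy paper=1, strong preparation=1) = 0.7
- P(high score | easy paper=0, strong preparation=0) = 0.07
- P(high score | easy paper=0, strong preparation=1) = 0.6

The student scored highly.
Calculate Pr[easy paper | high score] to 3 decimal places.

Pr[easy paper | high score] ≈ 0.281

Sum P(high score|·) weighted by the priors over the 4 (easy paper, strong preparation) configurations:
  P(high score) = 0.07·0.81·0.61 + 0.6·0.81·0.39 + 0.31·0.19·0.61 + 0.7·0.19·0.39
        = 0.034587 + 0.189540 + 0.035929 + 0.051870 = 0.311926
Keeping only the easy paper-present terms gives 0.087799, so
  P(easy paper | high score) = 0.087799 / 0.311926 ≈ 0.281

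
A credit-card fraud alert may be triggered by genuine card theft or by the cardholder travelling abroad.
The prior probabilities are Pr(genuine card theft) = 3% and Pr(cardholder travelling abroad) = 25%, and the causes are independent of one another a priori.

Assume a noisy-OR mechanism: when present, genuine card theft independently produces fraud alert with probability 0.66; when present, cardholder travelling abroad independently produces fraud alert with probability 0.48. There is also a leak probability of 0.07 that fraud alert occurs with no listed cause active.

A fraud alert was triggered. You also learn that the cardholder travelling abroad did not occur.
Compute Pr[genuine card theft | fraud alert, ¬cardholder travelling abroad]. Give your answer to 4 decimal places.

Pr[genuine card theft | fraud alert, ¬cardholder travelling abroad] ≈ 0.2320

Under noisy-OR, P(fraud alert | causes) = 1 − (1−0.07)·∏(1−qᵢ) over the active causes.
Enumerate both values of genuine card theft and weight by the priors:
  P(fraud alert | ¬cardholder travelling abroad) = 0.07*0.97 + 0.6838*0.03
        = 0.067900 + 0.020514 = 0.088414
The terms with genuine card theft present sum to 0.020514, so
  P(genuine card theft | fraud alert, ¬cardholder travelling abroad) = 0.020514 / 0.088414 ≈ 0.2320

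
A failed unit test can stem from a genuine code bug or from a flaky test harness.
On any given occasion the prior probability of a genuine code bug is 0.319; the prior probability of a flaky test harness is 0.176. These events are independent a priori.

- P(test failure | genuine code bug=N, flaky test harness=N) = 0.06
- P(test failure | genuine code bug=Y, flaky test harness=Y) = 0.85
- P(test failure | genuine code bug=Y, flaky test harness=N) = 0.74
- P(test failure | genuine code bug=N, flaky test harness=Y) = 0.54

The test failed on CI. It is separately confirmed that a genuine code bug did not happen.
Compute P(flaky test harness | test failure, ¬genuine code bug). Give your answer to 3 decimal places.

Enumerate both values of flaky test harness and weight by the priors:
  P(test failure | ¬genuine code bug) = 0.06*0.824 + 0.54*0.176
        = 0.049440 + 0.095040 = 0.144480
The terms with flaky test harness present sum to 0.095040, so
  P(flaky test harness | test failure, ¬genuine code bug) = 0.095040 / 0.144480 ≈ 0.658

P(flaky test harness | test failure, ¬genuine code bug) ≈ 0.658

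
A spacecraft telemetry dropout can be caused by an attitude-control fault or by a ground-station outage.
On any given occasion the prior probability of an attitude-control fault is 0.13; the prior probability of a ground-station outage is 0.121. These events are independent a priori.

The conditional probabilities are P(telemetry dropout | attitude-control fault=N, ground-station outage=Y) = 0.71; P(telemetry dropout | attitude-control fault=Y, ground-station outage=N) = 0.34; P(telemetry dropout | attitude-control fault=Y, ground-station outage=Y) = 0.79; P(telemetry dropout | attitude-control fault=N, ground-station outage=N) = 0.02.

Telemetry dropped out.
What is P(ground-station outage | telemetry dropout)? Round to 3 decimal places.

Enumerate the 4 (attitude-control fault, ground-station outage) configurations and weight by the priors:
  P(telemetry dropout) = 0.02*0.87*0.879 + 0.71*0.87*0.121 + 0.34*0.13*0.879 + 0.79*0.13*0.121
        = 0.015295 + 0.074742 + 0.038852 + 0.012427 = 0.141316
Configurations with ground-station outage contribute 0.087169, so
  P(ground-station outage | telemetry dropout) = 0.087169 / 0.141316 ≈ 0.617

P(ground-station outage | telemetry dropout) ≈ 0.617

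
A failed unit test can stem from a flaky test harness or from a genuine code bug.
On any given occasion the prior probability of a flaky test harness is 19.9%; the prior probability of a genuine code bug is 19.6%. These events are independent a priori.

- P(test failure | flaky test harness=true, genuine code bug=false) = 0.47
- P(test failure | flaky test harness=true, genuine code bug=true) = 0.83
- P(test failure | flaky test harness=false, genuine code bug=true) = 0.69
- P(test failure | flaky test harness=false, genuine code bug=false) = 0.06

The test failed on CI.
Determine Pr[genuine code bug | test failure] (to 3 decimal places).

P(test failure) = 0.06*0.801*0.804 + 0.69*0.801*0.196 + 0.47*0.199*0.804 + 0.83*0.199*0.196 = 0.038640 + 0.108327 + 0.075198 + 0.032373 = 0.254538
Restricting to configurations with genuine code bug present: 0.108327 + 0.032373 = 0.140700.
So P(genuine code bug | test failure) = 0.140700/0.254538 ≈ 0.553.

Pr[genuine code bug | test failure] ≈ 0.553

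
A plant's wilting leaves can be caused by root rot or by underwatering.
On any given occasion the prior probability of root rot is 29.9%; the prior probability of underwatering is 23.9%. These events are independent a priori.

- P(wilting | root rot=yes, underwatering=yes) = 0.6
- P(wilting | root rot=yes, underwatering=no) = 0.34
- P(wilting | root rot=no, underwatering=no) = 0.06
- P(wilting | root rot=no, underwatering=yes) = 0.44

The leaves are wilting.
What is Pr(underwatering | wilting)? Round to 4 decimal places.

P(wilting) = 0.06·0.701·0.761 + 0.44·0.701·0.239 + 0.34·0.299·0.761 + 0.6·0.299·0.239 = 0.032008 + 0.073717 + 0.077363 + 0.042877 = 0.225965
Of this, 0.116594 comes from 0.073717 + 0.042877 (the underwatering=true cases).
P(underwatering | wilting) = 0.116594 / 0.225965 ≈ 0.5160

Pr(underwatering | wilting) ≈ 0.5160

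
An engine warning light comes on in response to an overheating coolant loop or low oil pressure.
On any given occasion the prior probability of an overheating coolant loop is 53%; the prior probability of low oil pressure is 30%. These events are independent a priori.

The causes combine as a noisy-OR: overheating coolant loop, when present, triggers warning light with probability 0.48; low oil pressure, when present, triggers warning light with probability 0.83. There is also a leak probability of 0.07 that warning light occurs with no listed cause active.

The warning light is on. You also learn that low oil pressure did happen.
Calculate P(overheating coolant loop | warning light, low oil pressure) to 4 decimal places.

Under noisy-OR, P(warning light | causes) = 1 − (1−0.07)·∏(1−qᵢ) over the active causes.
P(warning light | low oil pressure) = 0.8419×0.47 + 0.917788×0.53 = 0.395693 + 0.486428 = 0.882121
Restricting to configurations with overheating coolant loop present: 0.917788×0.53 = 0.486428.
P(overheating coolant loop | warning light, low oil pressure) = 0.486428 / 0.882121 ≈ 0.5514

P(overheating coolant loop | warning light, low oil pressure) ≈ 0.5514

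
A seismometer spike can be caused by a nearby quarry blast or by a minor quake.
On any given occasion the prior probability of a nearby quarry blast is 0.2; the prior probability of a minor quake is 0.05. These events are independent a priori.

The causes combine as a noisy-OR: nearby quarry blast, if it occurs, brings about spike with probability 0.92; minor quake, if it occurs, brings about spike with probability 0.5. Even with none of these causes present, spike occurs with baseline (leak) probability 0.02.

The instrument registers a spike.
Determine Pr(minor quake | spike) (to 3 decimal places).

Under noisy-OR, P(spike | causes) = 1 − (1−0.02)·∏(1−qᵢ) over the active causes.
Weight on minor quake=true, given the evidence: 0.020400 + 0.009608 = 0.030008
Denominator P(spike): 0.02×0.8×0.95 + 0.51×0.8×0.05 + 0.9216×0.2×0.95 + 0.9608×0.2×0.05 = 0.220312
P(minor quake | spike) = 0.030008/0.220312 ≈ 0.136

Pr(minor quake | spike) ≈ 0.136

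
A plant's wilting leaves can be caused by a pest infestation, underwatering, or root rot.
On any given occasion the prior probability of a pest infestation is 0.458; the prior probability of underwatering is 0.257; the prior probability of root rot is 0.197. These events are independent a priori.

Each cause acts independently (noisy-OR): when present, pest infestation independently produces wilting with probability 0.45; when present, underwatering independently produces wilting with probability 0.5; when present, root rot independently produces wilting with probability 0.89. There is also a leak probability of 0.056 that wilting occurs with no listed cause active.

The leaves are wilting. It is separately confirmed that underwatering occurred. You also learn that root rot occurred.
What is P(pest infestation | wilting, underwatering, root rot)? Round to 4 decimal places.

Under noisy-OR, P(wilting | causes) = 1 − (1−0.056)·∏(1−qᵢ) over the active causes.
For the numerator, keep only pest infestation=true terms: 0.971444×0.458 = 0.444921
The normalizing constant is 0.94808×0.542 + 0.971444×0.458 = 0.958780
P(pest infestation | wilting, underwatering, root rot) = 0.444921/0.958780 ≈ 0.4640

P(pest infestation | wilting, underwatering, root rot) ≈ 0.4640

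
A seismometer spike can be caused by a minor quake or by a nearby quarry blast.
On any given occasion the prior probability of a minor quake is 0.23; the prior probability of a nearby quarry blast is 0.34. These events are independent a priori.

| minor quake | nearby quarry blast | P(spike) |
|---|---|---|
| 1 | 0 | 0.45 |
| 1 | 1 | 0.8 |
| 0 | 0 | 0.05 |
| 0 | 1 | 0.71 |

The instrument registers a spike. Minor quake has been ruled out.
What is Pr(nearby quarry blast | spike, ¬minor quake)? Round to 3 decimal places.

Enumerate both values of nearby quarry blast and weight by the priors:
  P(spike | ¬minor quake) = 0.05×0.66 + 0.71×0.34
        = 0.033000 + 0.241400 = 0.274400
Keeping only the nearby quarry blast-present terms gives 0.241400, so
  P(nearby quarry blast | spike, ¬minor quake) = 0.241400 / 0.274400 ≈ 0.880

Pr(nearby quarry blast | spike, ¬minor quake) ≈ 0.880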